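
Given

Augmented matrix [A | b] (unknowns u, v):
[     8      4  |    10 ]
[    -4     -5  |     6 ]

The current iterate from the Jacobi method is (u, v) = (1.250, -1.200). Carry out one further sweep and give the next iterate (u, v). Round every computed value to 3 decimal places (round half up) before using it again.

One sweep:
  u = (10 - (4)·-1.200) / (8) = 1.850
  v = (6 - (-4)·1.250) / (-5) = -2.200

(1.850, -2.200)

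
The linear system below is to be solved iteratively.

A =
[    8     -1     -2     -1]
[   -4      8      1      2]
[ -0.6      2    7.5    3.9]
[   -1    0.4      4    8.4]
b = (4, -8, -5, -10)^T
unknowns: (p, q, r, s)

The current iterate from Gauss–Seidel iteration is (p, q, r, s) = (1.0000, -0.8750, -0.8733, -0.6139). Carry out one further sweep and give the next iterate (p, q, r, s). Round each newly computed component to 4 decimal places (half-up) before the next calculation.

One sweep:
  p = (4 - (-1)·-0.8750 - (-2)·-0.8733 - (-1)·-0.6139) / (8) = 0.0956
  q = (-8 - (-4)·0.0956 - (1)·-0.8733 - (2)·-0.6139) / (8) = -0.6896
  r = (-5 - (-0.6)·0.0956 - (2)·-0.6896 - (3.9)·-0.6139) / (7.5) = -0.1559
  s = (-10 - (-1)·0.0956 - (0.4)·-0.6896 - (4)·-0.1559) / (8.4) = -1.0720

(0.0956, -0.6896, -0.1559, -1.0720)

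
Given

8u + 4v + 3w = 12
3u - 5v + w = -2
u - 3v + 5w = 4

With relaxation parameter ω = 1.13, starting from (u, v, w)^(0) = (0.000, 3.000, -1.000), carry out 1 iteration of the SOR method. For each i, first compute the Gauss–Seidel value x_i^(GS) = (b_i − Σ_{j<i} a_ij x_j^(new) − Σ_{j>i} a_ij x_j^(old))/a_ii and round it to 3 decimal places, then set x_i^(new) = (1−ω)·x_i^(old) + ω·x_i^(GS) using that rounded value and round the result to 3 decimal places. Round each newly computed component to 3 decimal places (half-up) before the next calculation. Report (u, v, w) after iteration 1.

(0.424, 0.123, 1.022)

Iteration 1:
  u: GS value = (12 - (4)·3.000 - (3)·-1.000) / (8) = 0.375;  u ← (1−ω)·0.000 + ω·0.375 = 0.424
  v: GS value = (-2 - (3)·0.424 - (1)·-1.000) / (-5) = 0.454;  v ← (1−ω)·3.000 + ω·0.454 = 0.123
  w: GS value = (4 - (1)·0.424 - (-3)·0.123) / (5) = 0.789;  w ← (1−ω)·-1.000 + ω·0.789 = 1.022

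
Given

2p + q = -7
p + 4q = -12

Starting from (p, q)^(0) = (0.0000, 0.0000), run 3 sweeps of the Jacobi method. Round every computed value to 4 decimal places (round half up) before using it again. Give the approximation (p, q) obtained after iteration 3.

(-2.4375, -2.5000)

Iteration 1:
  p = (-7 - (1)·0.0000) / (2) = -3.5000
  q = (-12 - (1)·0.0000) / (4) = -3.0000
Iteration 2:
  p = (-7 - (1)·-3.0000) / (2) = -2.0000
  q = (-12 - (1)·-3.5000) / (4) = -2.1250
Iteration 3:
  p = (-7 - (1)·-2.1250) / (2) = -2.4375
  q = (-12 - (1)·-2.0000) / (4) = -2.5000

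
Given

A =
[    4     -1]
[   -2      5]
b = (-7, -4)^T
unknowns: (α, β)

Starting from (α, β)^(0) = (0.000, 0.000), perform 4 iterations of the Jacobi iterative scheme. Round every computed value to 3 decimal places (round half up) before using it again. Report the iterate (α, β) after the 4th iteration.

(-2.145, -1.650)

Iteration 1:
  α = (-7 - (-1)·0.000) / (4) = -1.750
  β = (-4 - (-2)·0.000) / (5) = -0.800
Iteration 2:
  α = (-7 - (-1)·-0.800) / (4) = -1.950
  β = (-4 - (-2)·-1.750) / (5) = -1.500
Iteration 3:
  α = (-7 - (-1)·-1.500) / (4) = -2.125
  β = (-4 - (-2)·-1.950) / (5) = -1.580
Iteration 4:
  α = (-7 - (-1)·-1.580) / (4) = -2.145
  β = (-4 - (-2)·-2.125) / (5) = -1.650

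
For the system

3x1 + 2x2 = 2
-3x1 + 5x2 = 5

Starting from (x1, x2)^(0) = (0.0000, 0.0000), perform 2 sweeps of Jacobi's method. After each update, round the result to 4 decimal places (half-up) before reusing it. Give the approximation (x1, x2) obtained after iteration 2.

Iteration 1:
  x1 = (2 - (2)·0.0000) / (3) = 0.6667
  x2 = (5 - (-3)·0.0000) / (5) = 1.0000
Iteration 2:
  x1 = (2 - (2)·1.0000) / (3) = 0.0000
  x2 = (5 - (-3)·0.6667) / (5) = 1.4000

(0.0000, 1.4000)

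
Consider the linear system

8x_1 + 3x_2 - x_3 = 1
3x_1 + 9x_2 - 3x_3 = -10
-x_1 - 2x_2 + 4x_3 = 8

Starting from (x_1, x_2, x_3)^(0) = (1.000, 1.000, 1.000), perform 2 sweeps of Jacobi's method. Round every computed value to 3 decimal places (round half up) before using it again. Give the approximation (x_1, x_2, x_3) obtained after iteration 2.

Iteration 1:
  x_1 = (1 - (3)·1.000 - (-1)·1.000) / (8) = -0.125
  x_2 = (-10 - (3)·1.000 - (-3)·1.000) / (9) = -1.111
  x_3 = (8 - (-1)·1.000 - (-2)·1.000) / (4) = 2.750
Iteration 2:
  x_1 = (1 - (3)·-1.111 - (-1)·2.750) / (8) = 0.885
  x_2 = (-10 - (3)·-0.125 - (-3)·2.750) / (9) = -0.153
  x_3 = (8 - (-1)·-0.125 - (-2)·-1.111) / (4) = 1.413

(0.885, -0.153, 1.413)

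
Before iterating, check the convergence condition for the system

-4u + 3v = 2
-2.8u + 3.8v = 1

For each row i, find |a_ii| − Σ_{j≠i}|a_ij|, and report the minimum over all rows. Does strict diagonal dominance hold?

1

row 1: |-4| − (3) = 1
row 2: |3.8| − (2.8) = 1
minimum over rows = 1 → strictly diagonally dominant (convergence guaranteed)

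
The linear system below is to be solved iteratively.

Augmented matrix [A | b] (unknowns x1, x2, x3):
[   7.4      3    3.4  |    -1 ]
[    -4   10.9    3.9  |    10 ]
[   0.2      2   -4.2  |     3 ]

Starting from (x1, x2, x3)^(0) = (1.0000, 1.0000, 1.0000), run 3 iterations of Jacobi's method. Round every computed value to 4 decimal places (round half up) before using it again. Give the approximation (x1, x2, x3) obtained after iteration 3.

Iteration 1:
  x1 = (-1 - (3)·1.0000 - (3.4)·1.0000) / (7.4) = -1.0000
  x2 = (10 - (-4)·1.0000 - (3.9)·1.0000) / (10.9) = 0.9266
  x3 = (3 - (0.2)·1.0000 - (2)·1.0000) / (-4.2) = -0.1905
Iteration 2:
  x1 = (-1 - (3)·0.9266 - (3.4)·-0.1905) / (7.4) = -0.4233
  x2 = (10 - (-4)·-1.0000 - (3.9)·-0.1905) / (10.9) = 0.6186
  x3 = (3 - (0.2)·-1.0000 - (2)·0.9266) / (-4.2) = -0.3207
Iteration 3:
  x1 = (-1 - (3)·0.6186 - (3.4)·-0.3207) / (7.4) = -0.2386
  x2 = (10 - (-4)·-0.4233 - (3.9)·-0.3207) / (10.9) = 0.8768
  x3 = (3 - (0.2)·-0.4233 - (2)·0.6186) / (-4.2) = -0.4399

(-0.2386, 0.8768, -0.4399)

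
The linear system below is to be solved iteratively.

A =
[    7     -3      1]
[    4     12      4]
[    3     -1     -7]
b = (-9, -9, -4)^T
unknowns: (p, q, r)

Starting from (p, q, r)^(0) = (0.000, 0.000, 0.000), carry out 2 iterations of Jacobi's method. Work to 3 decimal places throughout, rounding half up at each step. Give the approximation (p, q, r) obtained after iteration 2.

(-1.689, -0.512, 0.127)

Iteration 1:
  p = (-9 - (-3)·0.000 - (1)·0.000) / (7) = -1.286
  q = (-9 - (4)·0.000 - (4)·0.000) / (12) = -0.750
  r = (-4 - (3)·0.000 - (-1)·0.000) / (-7) = 0.571
Iteration 2:
  p = (-9 - (-3)·-0.750 - (1)·0.571) / (7) = -1.689
  q = (-9 - (4)·-1.286 - (4)·0.571) / (12) = -0.512
  r = (-4 - (3)·-1.286 - (-1)·-0.750) / (-7) = 0.127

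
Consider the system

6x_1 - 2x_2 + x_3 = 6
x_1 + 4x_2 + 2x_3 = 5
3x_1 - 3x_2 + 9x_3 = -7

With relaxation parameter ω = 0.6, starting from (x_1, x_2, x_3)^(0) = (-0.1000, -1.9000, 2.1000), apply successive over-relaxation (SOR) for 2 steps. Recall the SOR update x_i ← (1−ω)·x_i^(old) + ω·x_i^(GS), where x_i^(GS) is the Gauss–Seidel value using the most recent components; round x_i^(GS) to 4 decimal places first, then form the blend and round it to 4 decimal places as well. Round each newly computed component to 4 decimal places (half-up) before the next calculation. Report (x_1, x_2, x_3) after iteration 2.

Iteration 1:
  x_1: GS value = (6 - (-2)·-1.9000 - (1)·2.1000) / (6) = 0.0167;  x_1 ← (1−ω)·-0.1000 + ω·0.0167 = -0.0300
  x_2: GS value = (5 - (1)·-0.0300 - (2)·2.1000) / (4) = 0.2075;  x_2 ← (1−ω)·-1.9000 + ω·0.2075 = -0.6355
  x_3: GS value = (-7 - (3)·-0.0300 - (-3)·-0.6355) / (9) = -0.9796;  x_3 ← (1−ω)·2.1000 + ω·-0.9796 = 0.2522
Iteration 2:
  x_1: GS value = (6 - (-2)·-0.6355 - (1)·0.2522) / (6) = 0.7461;  x_1 ← (1−ω)·-0.0300 + ω·0.7461 = 0.4357
  x_2: GS value = (5 - (1)·0.4357 - (2)·0.2522) / (4) = 1.0150;  x_2 ← (1−ω)·-0.6355 + ω·1.0150 = 0.3548
  x_3: GS value = (-7 - (3)·0.4357 - (-3)·0.3548) / (9) = -0.8047;  x_3 ← (1−ω)·0.2522 + ω·-0.8047 = -0.3819

(0.4357, 0.3548, -0.3819)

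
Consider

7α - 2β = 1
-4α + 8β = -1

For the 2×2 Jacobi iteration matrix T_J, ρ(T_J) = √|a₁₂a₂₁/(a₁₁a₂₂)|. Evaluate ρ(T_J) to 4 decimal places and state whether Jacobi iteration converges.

0.3780

a₁₂a₂₁/(a₁₁a₂₂) = (-2)·(-4) / ((7)·(8)) = 0.142857
ρ = √|0.142857| = √0.142857 = 0.3780
ρ < 1, so Jacobi converges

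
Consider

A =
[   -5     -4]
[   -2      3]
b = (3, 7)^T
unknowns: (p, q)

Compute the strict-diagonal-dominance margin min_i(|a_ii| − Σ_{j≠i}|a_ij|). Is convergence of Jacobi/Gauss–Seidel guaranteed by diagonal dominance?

row 1: |-5| − (4) = 1
row 2: |3| − (2) = 1
minimum over rows = 1 → strictly diagonally dominant (convergence guaranteed)

1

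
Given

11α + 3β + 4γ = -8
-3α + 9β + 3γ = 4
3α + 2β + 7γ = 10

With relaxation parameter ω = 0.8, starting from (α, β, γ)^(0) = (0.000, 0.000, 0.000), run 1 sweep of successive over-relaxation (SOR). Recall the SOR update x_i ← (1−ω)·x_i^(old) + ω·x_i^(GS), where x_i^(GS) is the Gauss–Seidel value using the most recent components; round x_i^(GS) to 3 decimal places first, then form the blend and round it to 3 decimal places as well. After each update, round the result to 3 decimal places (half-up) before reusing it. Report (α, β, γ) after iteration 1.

(-0.582, 0.200, 1.297)

Iteration 1:
  α: GS value = (-8 - (3)·0.000 - (4)·0.000) / (11) = -0.727;  α ← (1−ω)·0.000 + ω·-0.727 = -0.582
  β: GS value = (4 - (-3)·-0.582 - (3)·0.000) / (9) = 0.250;  β ← (1−ω)·0.000 + ω·0.250 = 0.200
  γ: GS value = (10 - (3)·-0.582 - (2)·0.200) / (7) = 1.621;  γ ← (1−ω)·0.000 + ω·1.621 = 1.297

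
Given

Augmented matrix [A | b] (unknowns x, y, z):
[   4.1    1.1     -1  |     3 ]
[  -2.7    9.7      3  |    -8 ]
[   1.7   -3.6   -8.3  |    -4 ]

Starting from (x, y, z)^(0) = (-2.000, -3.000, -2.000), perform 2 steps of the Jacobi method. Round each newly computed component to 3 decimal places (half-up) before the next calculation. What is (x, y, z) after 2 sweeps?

Iteration 1:
  x = (3 - (1.1)·-3.000 - (-1)·-2.000) / (4.1) = 1.049
  y = (-8 - (-2.7)·-2.000 - (3)·-2.000) / (9.7) = -0.763
  z = (-4 - (1.7)·-2.000 - (-3.6)·-3.000) / (-8.3) = 1.373
Iteration 2:
  x = (3 - (1.1)·-0.763 - (-1)·1.373) / (4.1) = 1.271
  y = (-8 - (-2.7)·1.049 - (3)·1.373) / (9.7) = -0.957
  z = (-4 - (1.7)·1.049 - (-3.6)·-0.763) / (-8.3) = 1.028

(1.271, -0.957, 1.028)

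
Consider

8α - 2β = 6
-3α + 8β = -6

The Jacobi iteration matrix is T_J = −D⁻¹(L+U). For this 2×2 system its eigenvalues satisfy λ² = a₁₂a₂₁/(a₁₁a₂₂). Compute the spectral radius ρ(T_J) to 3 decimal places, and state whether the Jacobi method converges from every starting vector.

0.306

a₁₂a₂₁/(a₁₁a₂₂) = (-2)·(-3) / ((8)·(8)) = 0.093750
ρ = √|0.093750| = √0.093750 = 0.306
ρ < 1, so Jacobi converges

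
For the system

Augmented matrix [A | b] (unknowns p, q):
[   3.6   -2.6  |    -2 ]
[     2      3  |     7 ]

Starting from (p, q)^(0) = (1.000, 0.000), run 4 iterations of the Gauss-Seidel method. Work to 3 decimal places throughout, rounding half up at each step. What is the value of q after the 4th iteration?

Iteration 1:
  p = (-2 - (-2.6)·0.000) / (3.6) = -0.556
  q = (7 - (2)·-0.556) / (3) = 2.704
Iteration 2:
  p = (-2 - (-2.6)·2.704) / (3.6) = 1.397
  q = (7 - (2)·1.397) / (3) = 1.402
Iteration 3:
  p = (-2 - (-2.6)·1.402) / (3.6) = 0.457
  q = (7 - (2)·0.457) / (3) = 2.029
Iteration 4:
  p = (-2 - (-2.6)·2.029) / (3.6) = 0.910
  q = (7 - (2)·0.910) / (3) = 1.727

1.727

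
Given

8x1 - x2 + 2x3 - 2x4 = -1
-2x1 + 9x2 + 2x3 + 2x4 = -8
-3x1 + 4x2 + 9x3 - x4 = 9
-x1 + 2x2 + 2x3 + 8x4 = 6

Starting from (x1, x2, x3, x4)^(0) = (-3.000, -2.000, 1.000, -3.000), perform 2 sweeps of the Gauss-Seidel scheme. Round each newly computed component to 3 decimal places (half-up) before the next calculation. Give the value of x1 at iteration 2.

-0.197

Iteration 1:
  x1 = (-1 - (-1)·-2.000 - (2)·1.000 - (-2)·-3.000) / (8) = -1.375
  x2 = (-8 - (-2)·-1.375 - (2)·1.000 - (2)·-3.000) / (9) = -0.750
  x3 = (9 - (-3)·-1.375 - (4)·-0.750 - (-1)·-3.000) / (9) = 0.542
  x4 = (6 - (-1)·-1.375 - (2)·-0.750 - (2)·0.542) / (8) = 0.630
Iteration 2:
  x1 = (-1 - (-1)·-0.750 - (2)·0.542 - (-2)·0.630) / (8) = -0.197
  x2 = (-8 - (-2)·-0.197 - (2)·0.542 - (2)·0.630) / (9) = -1.193
  x3 = (9 - (-3)·-0.197 - (4)·-1.193 - (-1)·0.630) / (9) = 1.535
  x4 = (6 - (-1)·-0.197 - (2)·-1.193 - (2)·1.535) / (8) = 0.640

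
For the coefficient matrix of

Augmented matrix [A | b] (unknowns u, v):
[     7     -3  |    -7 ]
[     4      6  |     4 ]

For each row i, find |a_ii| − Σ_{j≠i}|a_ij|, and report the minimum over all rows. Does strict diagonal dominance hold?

row 1: |7| − (3) = 4
row 2: |6| − (4) = 2
minimum over rows = 2 → strictly diagonally dominant (convergence guaranteed)

2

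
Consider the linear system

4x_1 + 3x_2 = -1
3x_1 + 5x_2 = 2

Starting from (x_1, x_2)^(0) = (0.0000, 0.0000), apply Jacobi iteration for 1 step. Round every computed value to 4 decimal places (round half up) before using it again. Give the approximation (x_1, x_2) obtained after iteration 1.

(-0.2500, 0.4000)

Iteration 1:
  x_1 = (-1 - (3)·0.0000) / (4) = -0.2500
  x_2 = (2 - (3)·0.0000) / (5) = 0.4000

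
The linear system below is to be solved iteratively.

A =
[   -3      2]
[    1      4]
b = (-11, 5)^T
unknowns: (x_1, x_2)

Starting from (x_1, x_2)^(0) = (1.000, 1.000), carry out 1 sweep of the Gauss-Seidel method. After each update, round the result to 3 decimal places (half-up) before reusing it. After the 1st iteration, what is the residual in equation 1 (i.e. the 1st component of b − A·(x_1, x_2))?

1.665

Iteration 1:
  x_1 = (-11 - (2)·1.000) / (-3) = 4.333
  x_2 = (5 - (1)·4.333) / (4) = 0.167
Residual b − A·x = (1.665, -0.001)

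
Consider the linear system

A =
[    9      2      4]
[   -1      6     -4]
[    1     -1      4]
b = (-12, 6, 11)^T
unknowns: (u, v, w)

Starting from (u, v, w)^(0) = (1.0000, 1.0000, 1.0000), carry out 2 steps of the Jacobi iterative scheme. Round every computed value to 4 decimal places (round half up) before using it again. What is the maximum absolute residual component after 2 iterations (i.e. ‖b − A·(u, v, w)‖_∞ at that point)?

Iteration 1:
  u = (-12 - (2)·1.0000 - (4)·1.0000) / (9) = -2.0000
  v = (6 - (-1)·1.0000 - (-4)·1.0000) / (6) = 1.8333
  w = (11 - (1)·1.0000 - (-1)·1.0000) / (4) = 2.7500
Iteration 2:
  u = (-12 - (2)·1.8333 - (4)·2.7500) / (9) = -2.9630
  v = (6 - (-1)·-2.0000 - (-4)·2.7500) / (6) = 2.5000
  w = (11 - (1)·-2.0000 - (-1)·1.8333) / (4) = 3.7083
Residual b − A·x = (-5.1662, 2.8702, 1.6298); ∞-norm = 5.1662

5.1662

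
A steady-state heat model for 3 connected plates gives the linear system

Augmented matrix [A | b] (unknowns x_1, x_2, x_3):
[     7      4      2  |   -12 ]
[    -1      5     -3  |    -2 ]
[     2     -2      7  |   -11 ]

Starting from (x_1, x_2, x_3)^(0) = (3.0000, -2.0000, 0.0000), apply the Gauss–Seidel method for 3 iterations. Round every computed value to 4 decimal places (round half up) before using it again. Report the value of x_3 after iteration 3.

-1.9029

Iteration 1:
  x_1 = (-12 - (4)·-2.0000 - (2)·0.0000) / (7) = -0.5714
  x_2 = (-2 - (-1)·-0.5714 - (-3)·0.0000) / (5) = -0.5143
  x_3 = (-11 - (2)·-0.5714 - (-2)·-0.5143) / (7) = -1.5551
Iteration 2:
  x_1 = (-12 - (4)·-0.5143 - (2)·-1.5551) / (7) = -0.9761
  x_2 = (-2 - (-1)·-0.9761 - (-3)·-1.5551) / (5) = -1.5283
  x_3 = (-11 - (2)·-0.9761 - (-2)·-1.5283) / (7) = -1.7292
Iteration 3:
  x_1 = (-12 - (4)·-1.5283 - (2)·-1.7292) / (7) = -0.3469
  x_2 = (-2 - (-1)·-0.3469 - (-3)·-1.7292) / (5) = -1.5069
  x_3 = (-11 - (2)·-0.3469 - (-2)·-1.5069) / (7) = -1.9029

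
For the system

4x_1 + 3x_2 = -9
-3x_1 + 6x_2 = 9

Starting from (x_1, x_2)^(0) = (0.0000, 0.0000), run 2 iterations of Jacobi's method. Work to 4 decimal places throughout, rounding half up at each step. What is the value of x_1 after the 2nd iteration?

-3.3750

Iteration 1:
  x_1 = (-9 - (3)·0.0000) / (4) = -2.2500
  x_2 = (9 - (-3)·0.0000) / (6) = 1.5000
Iteration 2:
  x_1 = (-9 - (3)·1.5000) / (4) = -3.3750
  x_2 = (9 - (-3)·-2.2500) / (6) = 0.3750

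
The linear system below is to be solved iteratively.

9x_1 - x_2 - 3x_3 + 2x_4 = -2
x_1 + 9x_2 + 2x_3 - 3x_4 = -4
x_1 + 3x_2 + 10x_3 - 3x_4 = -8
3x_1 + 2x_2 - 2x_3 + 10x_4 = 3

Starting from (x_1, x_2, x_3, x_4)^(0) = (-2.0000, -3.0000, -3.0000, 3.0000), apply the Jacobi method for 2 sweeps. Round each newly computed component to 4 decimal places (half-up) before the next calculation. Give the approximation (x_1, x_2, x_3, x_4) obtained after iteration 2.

(0.1383, -0.1642, -0.7411, 0.9178)

Iteration 1:
  x_1 = (-2 - (-1)·-3.0000 - (-3)·-3.0000 - (2)·3.0000) / (9) = -2.2222
  x_2 = (-4 - (1)·-2.0000 - (2)·-3.0000 - (-3)·3.0000) / (9) = 1.4444
  x_3 = (-8 - (1)·-2.0000 - (3)·-3.0000 - (-3)·3.0000) / (10) = 1.2000
  x_4 = (3 - (3)·-2.0000 - (2)·-3.0000 - (-2)·-3.0000) / (10) = 0.9000
Iteration 2:
  x_1 = (-2 - (-1)·1.4444 - (-3)·1.2000 - (2)·0.9000) / (9) = 0.1383
  x_2 = (-4 - (1)·-2.2222 - (2)·1.2000 - (-3)·0.9000) / (9) = -0.1642
  x_3 = (-8 - (1)·-2.2222 - (3)·1.4444 - (-3)·0.9000) / (10) = -0.7411
  x_4 = (3 - (3)·-2.2222 - (2)·1.4444 - (-2)·1.2000) / (10) = 0.9178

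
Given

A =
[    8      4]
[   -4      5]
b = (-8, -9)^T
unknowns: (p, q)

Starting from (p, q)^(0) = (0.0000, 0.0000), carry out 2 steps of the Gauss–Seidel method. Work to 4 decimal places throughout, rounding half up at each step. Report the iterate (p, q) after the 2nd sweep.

(0.3000, -1.5600)

Iteration 1:
  p = (-8 - (4)·0.0000) / (8) = -1.0000
  q = (-9 - (-4)·-1.0000) / (5) = -2.6000
Iteration 2:
  p = (-8 - (4)·-2.6000) / (8) = 0.3000
  q = (-9 - (-4)·0.3000) / (5) = -1.5600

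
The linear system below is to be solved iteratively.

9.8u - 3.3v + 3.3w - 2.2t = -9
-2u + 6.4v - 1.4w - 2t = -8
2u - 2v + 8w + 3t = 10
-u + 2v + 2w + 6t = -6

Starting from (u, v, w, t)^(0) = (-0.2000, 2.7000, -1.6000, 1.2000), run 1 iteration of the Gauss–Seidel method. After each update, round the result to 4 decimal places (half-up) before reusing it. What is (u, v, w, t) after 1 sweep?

Iteration 1:
  u = (-9 - (-3.3)·2.7000 - (3.3)·-1.6000 - (-2.2)·1.2000) / (9.8) = 0.7990
  v = (-8 - (-2)·0.7990 - (-1.4)·-1.6000 - (-2)·1.2000) / (6.4) = -0.9753
  w = (10 - (2)·0.7990 - (-2)·-0.9753 - (3)·1.2000) / (8) = 0.3564
  t = (-6 - (-1)·0.7990 - (2)·-0.9753 - (2)·0.3564) / (6) = -0.6605

(0.7990, -0.9753, 0.3564, -0.6605)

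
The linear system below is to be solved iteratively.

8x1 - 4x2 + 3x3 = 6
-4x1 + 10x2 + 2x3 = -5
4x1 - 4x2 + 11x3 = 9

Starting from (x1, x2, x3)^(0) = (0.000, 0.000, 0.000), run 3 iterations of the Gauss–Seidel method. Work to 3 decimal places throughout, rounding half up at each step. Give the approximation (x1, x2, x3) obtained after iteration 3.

Iteration 1:
  x1 = (6 - (-4)·0.000 - (3)·0.000) / (8) = 0.750
  x2 = (-5 - (-4)·0.750 - (2)·0.000) / (10) = -0.200
  x3 = (9 - (4)·0.750 - (-4)·-0.200) / (11) = 0.473
Iteration 2:
  x1 = (6 - (-4)·-0.200 - (3)·0.473) / (8) = 0.473
  x2 = (-5 - (-4)·0.473 - (2)·0.473) / (10) = -0.405
  x3 = (9 - (4)·0.473 - (-4)·-0.405) / (11) = 0.499
Iteration 3:
  x1 = (6 - (-4)·-0.405 - (3)·0.499) / (8) = 0.360
  x2 = (-5 - (-4)·0.360 - (2)·0.499) / (10) = -0.456
  x3 = (9 - (4)·0.360 - (-4)·-0.456) / (11) = 0.521

(0.360, -0.456, 0.521)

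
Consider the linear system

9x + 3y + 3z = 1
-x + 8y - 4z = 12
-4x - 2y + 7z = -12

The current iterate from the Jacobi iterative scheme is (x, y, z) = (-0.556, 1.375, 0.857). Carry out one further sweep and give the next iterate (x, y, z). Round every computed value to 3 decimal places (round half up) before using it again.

One sweep:
  x = (1 - (3)·1.375 - (3)·0.857) / (9) = -0.633
  y = (12 - (-1)·-0.556 - (-4)·0.857) / (8) = 1.859
  z = (-12 - (-4)·-0.556 - (-2)·1.375) / (7) = -1.639

(-0.633, 1.859, -1.639)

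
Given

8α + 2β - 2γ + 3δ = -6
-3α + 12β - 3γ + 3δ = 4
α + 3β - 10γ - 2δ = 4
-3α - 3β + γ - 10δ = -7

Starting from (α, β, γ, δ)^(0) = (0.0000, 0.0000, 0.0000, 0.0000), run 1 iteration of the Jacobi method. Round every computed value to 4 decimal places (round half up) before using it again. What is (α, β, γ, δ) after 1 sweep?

Iteration 1:
  α = (-6 - (2)·0.0000 - (-2)·0.0000 - (3)·0.0000) / (8) = -0.7500
  β = (4 - (-3)·0.0000 - (-3)·0.0000 - (3)·0.0000) / (12) = 0.3333
  γ = (4 - (1)·0.0000 - (3)·0.0000 - (-2)·0.0000) / (-10) = -0.4000
  δ = (-7 - (-3)·0.0000 - (-3)·0.0000 - (1)·0.0000) / (-10) = 0.7000

(-0.7500, 0.3333, -0.4000, 0.7000)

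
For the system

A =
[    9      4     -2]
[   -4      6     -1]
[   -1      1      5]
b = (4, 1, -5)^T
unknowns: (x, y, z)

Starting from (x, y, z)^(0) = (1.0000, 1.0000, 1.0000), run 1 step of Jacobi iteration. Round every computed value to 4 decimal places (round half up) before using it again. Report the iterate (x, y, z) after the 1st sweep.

(0.2222, 1.0000, -1.0000)

Iteration 1:
  x = (4 - (4)·1.0000 - (-2)·1.0000) / (9) = 0.2222
  y = (1 - (-4)·1.0000 - (-1)·1.0000) / (6) = 1.0000
  z = (-5 - (-1)·1.0000 - (1)·1.0000) / (5) = -1.0000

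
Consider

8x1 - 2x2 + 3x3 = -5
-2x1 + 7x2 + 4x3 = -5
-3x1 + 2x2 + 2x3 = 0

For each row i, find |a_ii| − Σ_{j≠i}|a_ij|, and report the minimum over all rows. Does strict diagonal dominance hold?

row 1: |8| − (2+3) = 3
row 2: |7| − (2+4) = 1
row 3: |2| − (3+2) = -3
minimum over rows = -3 → not strictly diagonally dominant

-3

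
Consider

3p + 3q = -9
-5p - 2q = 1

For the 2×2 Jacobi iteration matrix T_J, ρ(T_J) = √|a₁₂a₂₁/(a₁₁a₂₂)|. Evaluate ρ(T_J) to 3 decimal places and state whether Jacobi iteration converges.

a₁₂a₂₁/(a₁₁a₂₂) = (3)·(-5) / ((3)·(-2)) = 2.500000
ρ = √|2.500000| = √2.500000 = 1.581
ρ > 1, so Jacobi diverges

1.581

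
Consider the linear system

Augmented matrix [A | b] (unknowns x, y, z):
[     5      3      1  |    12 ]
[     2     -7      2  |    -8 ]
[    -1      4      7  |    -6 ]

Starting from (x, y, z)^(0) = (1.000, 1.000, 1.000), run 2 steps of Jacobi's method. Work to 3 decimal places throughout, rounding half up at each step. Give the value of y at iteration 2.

1.233

Iteration 1:
  x = (12 - (3)·1.000 - (1)·1.000) / (5) = 1.600
  y = (-8 - (2)·1.000 - (2)·1.000) / (-7) = 1.714
  z = (-6 - (-1)·1.000 - (4)·1.000) / (7) = -1.286
Iteration 2:
  x = (12 - (3)·1.714 - (1)·-1.286) / (5) = 1.629
  y = (-8 - (2)·1.600 - (2)·-1.286) / (-7) = 1.233
  z = (-6 - (-1)·1.600 - (4)·1.714) / (7) = -1.608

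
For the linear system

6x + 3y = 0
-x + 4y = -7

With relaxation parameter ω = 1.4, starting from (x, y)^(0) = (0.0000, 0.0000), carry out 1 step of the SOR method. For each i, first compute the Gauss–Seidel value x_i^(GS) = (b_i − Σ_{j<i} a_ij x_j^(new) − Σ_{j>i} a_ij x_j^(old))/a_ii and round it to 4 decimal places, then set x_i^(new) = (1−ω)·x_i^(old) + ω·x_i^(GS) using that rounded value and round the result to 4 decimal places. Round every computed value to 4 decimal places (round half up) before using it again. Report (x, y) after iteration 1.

Iteration 1:
  x: GS value = (0 - (3)·0.0000) / (6) = 0.0000;  x ← (1−ω)·0.0000 + ω·0.0000 = 0.0000
  y: GS value = (-7 - (-1)·0.0000) / (4) = -1.7500;  y ← (1−ω)·0.0000 + ω·-1.7500 = -2.4500

(0.0000, -2.4500)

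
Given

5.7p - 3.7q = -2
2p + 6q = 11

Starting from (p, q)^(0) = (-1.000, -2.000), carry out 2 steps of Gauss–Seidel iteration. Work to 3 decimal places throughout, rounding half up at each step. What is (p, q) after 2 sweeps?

Iteration 1:
  p = (-2 - (-3.7)·-2.000) / (5.7) = -1.649
  q = (11 - (2)·-1.649) / (6) = 2.383
Iteration 2:
  p = (-2 - (-3.7)·2.383) / (5.7) = 1.196
  q = (11 - (2)·1.196) / (6) = 1.435

(1.196, 1.435)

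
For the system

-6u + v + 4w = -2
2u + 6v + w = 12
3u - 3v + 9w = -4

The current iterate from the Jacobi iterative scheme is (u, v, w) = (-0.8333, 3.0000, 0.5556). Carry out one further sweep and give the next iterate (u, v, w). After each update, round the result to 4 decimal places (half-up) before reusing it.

One sweep:
  u = (-2 - (1)·3.0000 - (4)·0.5556) / (-6) = 1.2037
  v = (12 - (2)·-0.8333 - (1)·0.5556) / (6) = 2.1852
  w = (-4 - (3)·-0.8333 - (-3)·3.0000) / (9) = 0.8333

(1.2037, 2.1852, 0.8333)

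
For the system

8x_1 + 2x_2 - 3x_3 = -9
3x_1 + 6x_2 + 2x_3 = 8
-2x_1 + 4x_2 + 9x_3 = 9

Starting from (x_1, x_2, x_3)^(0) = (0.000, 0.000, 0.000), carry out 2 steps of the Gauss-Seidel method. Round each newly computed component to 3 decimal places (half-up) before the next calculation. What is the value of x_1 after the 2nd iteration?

-1.634

Iteration 1:
  x_1 = (-9 - (2)·0.000 - (-3)·0.000) / (8) = -1.125
  x_2 = (8 - (3)·-1.125 - (2)·0.000) / (6) = 1.896
  x_3 = (9 - (-2)·-1.125 - (4)·1.896) / (9) = -0.093
Iteration 2:
  x_1 = (-9 - (2)·1.896 - (-3)·-0.093) / (8) = -1.634
  x_2 = (8 - (3)·-1.634 - (2)·-0.093) / (6) = 2.181
  x_3 = (9 - (-2)·-1.634 - (4)·2.181) / (9) = -0.332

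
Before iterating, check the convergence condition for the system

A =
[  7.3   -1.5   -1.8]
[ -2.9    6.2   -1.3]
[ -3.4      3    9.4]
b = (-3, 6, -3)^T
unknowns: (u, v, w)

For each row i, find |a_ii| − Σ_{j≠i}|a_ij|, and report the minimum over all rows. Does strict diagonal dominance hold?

row 1: |7.3| − (1.5+1.8) = 4
row 2: |6.2| − (2.9+1.3) = 2
row 3: |9.4| − (3.4+3) = 3
minimum over rows = 2 → strictly diagonally dominant (convergence guaranteed)

2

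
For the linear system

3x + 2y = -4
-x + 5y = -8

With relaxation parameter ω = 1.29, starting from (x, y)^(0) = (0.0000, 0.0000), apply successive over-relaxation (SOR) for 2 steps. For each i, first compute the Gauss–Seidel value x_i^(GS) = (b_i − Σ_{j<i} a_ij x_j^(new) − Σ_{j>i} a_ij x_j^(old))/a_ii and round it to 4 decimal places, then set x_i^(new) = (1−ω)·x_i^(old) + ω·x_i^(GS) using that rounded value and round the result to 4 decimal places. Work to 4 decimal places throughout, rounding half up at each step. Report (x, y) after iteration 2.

(0.9355, -1.0954)

Iteration 1:
  x: GS value = (-4 - (2)·0.0000) / (3) = -1.3333;  x ← (1−ω)·0.0000 + ω·-1.3333 = -1.7200
  y: GS value = (-8 - (-1)·-1.7200) / (5) = -1.9440;  y ← (1−ω)·0.0000 + ω·-1.9440 = -2.5078
Iteration 2:
  x: GS value = (-4 - (2)·-2.5078) / (3) = 0.3385;  x ← (1−ω)·-1.7200 + ω·0.3385 = 0.9355
  y: GS value = (-8 - (-1)·0.9355) / (5) = -1.4129;  y ← (1−ω)·-2.5078 + ω·-1.4129 = -1.0954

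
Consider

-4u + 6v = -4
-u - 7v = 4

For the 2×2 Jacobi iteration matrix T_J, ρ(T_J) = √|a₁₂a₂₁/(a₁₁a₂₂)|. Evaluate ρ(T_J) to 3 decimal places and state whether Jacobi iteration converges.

0.463

a₁₂a₂₁/(a₁₁a₂₂) = (6)·(-1) / ((-4)·(-7)) = -0.214286
ρ = √|-0.214286| = √0.214286 = 0.463
ρ < 1, so Jacobi converges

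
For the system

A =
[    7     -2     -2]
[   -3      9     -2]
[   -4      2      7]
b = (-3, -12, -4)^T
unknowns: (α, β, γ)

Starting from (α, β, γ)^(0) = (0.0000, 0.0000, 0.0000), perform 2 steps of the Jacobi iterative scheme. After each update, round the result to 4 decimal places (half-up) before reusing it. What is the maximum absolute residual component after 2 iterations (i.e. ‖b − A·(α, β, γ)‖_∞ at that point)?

1.6370

Iteration 1:
  α = (-3 - (-2)·0.0000 - (-2)·0.0000) / (7) = -0.4286
  β = (-12 - (-3)·0.0000 - (-2)·0.0000) / (9) = -1.3333
  γ = (-4 - (-4)·0.0000 - (2)·0.0000) / (7) = -0.5714
Iteration 2:
  α = (-3 - (-2)·-1.3333 - (-2)·-0.5714) / (7) = -0.9728
  β = (-12 - (-3)·-0.4286 - (-2)·-0.5714) / (9) = -1.6032
  γ = (-4 - (-4)·-0.4286 - (2)·-1.3333) / (7) = -0.4354
Residual b − A·x = (-0.2676, -1.3604, -1.6370); ∞-norm = 1.6370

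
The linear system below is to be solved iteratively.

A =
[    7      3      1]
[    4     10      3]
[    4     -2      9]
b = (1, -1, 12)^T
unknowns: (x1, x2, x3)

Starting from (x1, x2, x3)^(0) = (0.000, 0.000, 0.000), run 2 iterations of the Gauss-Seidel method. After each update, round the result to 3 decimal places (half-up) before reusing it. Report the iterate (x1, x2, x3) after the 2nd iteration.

(0.034, -0.484, 1.211)

Iteration 1:
  x1 = (1 - (3)·0.000 - (1)·0.000) / (7) = 0.143
  x2 = (-1 - (4)·0.143 - (3)·0.000) / (10) = -0.157
  x3 = (12 - (4)·0.143 - (-2)·-0.157) / (9) = 1.235
Iteration 2:
  x1 = (1 - (3)·-0.157 - (1)·1.235) / (7) = 0.034
  x2 = (-1 - (4)·0.034 - (3)·1.235) / (10) = -0.484
  x3 = (12 - (4)·0.034 - (-2)·-0.484) / (9) = 1.211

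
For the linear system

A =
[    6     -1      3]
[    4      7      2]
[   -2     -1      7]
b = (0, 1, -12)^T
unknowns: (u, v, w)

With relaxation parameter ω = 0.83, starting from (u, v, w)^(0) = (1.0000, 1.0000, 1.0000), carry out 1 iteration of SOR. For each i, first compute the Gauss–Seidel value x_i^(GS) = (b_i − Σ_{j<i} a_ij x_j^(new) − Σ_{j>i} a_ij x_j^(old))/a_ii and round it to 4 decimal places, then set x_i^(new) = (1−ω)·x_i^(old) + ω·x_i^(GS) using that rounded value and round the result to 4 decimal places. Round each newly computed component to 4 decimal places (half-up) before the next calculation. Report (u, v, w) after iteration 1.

(-0.1066, 0.1020, -1.2661)

Iteration 1:
  u: GS value = (0 - (-1)·1.0000 - (3)·1.0000) / (6) = -0.3333;  u ← (1−ω)·1.0000 + ω·-0.3333 = -0.1066
  v: GS value = (1 - (4)·-0.1066 - (2)·1.0000) / (7) = -0.0819;  v ← (1−ω)·1.0000 + ω·-0.0819 = 0.1020
  w: GS value = (-12 - (-2)·-0.1066 - (-1)·0.1020) / (7) = -1.7302;  w ← (1−ω)·1.0000 + ω·-1.7302 = -1.2661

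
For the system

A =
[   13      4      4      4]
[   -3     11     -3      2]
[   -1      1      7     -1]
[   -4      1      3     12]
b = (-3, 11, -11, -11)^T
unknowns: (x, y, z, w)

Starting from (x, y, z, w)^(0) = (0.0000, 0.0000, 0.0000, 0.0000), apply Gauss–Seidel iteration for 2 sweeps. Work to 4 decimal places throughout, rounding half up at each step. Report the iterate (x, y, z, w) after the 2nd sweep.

(0.2118, 0.6995, -1.7321, -0.4713)

Iteration 1:
  x = (-3 - (4)·0.0000 - (4)·0.0000 - (4)·0.0000) / (13) = -0.2308
  y = (11 - (-3)·-0.2308 - (-3)·0.0000 - (2)·0.0000) / (11) = 0.9371
  z = (-11 - (-1)·-0.2308 - (1)·0.9371 - (-1)·0.0000) / (7) = -1.7383
  w = (-11 - (-4)·-0.2308 - (1)·0.9371 - (3)·-1.7383) / (12) = -0.6371
Iteration 2:
  x = (-3 - (4)·0.9371 - (4)·-1.7383 - (4)·-0.6371) / (13) = 0.2118
  y = (11 - (-3)·0.2118 - (-3)·-1.7383 - (2)·-0.6371) / (11) = 0.6995
  z = (-11 - (-1)·0.2118 - (1)·0.6995 - (-1)·-0.6371) / (7) = -1.7321
  w = (-11 - (-4)·0.2118 - (1)·0.6995 - (3)·-1.7321) / (12) = -0.4713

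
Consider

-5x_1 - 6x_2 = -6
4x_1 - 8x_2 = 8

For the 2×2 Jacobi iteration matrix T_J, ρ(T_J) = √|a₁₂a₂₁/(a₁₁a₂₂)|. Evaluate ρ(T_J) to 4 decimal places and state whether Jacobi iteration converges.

a₁₂a₂₁/(a₁₁a₂₂) = (-6)·(4) / ((-5)·(-8)) = -0.600000
ρ = √|-0.600000| = √0.600000 = 0.7746
ρ < 1, so Jacobi converges

0.7746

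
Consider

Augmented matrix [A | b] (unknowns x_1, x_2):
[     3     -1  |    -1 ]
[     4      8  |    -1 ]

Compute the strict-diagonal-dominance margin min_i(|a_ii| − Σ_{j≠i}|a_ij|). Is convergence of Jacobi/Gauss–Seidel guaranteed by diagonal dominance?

2

row 1: |3| − (1) = 2
row 2: |8| − (4) = 4
minimum over rows = 2 → strictly diagonally dominant (convergence guaranteed)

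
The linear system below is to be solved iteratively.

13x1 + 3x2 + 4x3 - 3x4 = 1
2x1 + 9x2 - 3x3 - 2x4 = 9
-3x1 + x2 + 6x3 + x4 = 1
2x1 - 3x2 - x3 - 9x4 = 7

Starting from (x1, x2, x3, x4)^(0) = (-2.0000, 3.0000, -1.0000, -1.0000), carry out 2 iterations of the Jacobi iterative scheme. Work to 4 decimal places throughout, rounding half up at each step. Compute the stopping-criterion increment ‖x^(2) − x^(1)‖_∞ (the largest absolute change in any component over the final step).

1.2678

Iteration 1:
  x1 = (1 - (3)·3.0000 - (4)·-1.0000 - (-3)·-1.0000) / (13) = -0.5385
  x2 = (9 - (2)·-2.0000 - (-3)·-1.0000 - (-2)·-1.0000) / (9) = 0.8889
  x3 = (1 - (-3)·-2.0000 - (1)·3.0000 - (1)·-1.0000) / (6) = -1.1667
  x4 = (7 - (2)·-2.0000 - (-3)·3.0000 - (-1)·-1.0000) / (-9) = -2.1111
Iteration 2:
  x1 = (1 - (3)·0.8889 - (4)·-1.1667 - (-3)·-2.1111) / (13) = -0.2564
  x2 = (9 - (2)·-0.5385 - (-3)·-1.1667 - (-2)·-2.1111) / (9) = 0.2616
  x3 = (1 - (-3)·-0.5385 - (1)·0.8889 - (1)·-2.1111) / (6) = 0.1011
  x4 = (7 - (2)·-0.5385 - (-3)·0.8889 - (-1)·-1.1667) / (-9) = -1.0641
Change: (0.2821, -0.6273, 1.2678, 1.0470) → max |·| = 1.2678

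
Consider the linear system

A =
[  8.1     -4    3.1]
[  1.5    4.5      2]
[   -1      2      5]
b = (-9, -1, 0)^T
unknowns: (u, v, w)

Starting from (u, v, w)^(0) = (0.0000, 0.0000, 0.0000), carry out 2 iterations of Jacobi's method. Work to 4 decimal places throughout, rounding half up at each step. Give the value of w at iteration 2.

-0.1333

Iteration 1:
  u = (-9 - (-4)·0.0000 - (3.1)·0.0000) / (8.1) = -1.1111
  v = (-1 - (1.5)·0.0000 - (2)·0.0000) / (4.5) = -0.2222
  w = (0 - (-1)·0.0000 - (2)·0.0000) / (5) = 0.0000
Iteration 2:
  u = (-9 - (-4)·-0.2222 - (3.1)·0.0000) / (8.1) = -1.2208
  v = (-1 - (1.5)·-1.1111 - (2)·0.0000) / (4.5) = 0.1481
  w = (0 - (-1)·-1.1111 - (2)·-0.2222) / (5) = -0.1333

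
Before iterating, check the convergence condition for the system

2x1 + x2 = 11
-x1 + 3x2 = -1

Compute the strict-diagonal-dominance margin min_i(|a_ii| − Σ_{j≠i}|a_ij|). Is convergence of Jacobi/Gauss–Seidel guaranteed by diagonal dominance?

row 1: |2| − (1) = 1
row 2: |3| − (1) = 2
minimum over rows = 1 → strictly diagonally dominant (convergence guaranteed)

1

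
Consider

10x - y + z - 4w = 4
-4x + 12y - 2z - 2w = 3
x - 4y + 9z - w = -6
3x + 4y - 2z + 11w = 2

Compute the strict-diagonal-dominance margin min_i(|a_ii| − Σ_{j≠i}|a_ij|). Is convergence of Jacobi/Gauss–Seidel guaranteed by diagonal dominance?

row 1: |10| − (1+1+4) = 4
row 2: |12| − (4+2+2) = 4
row 3: |9| − (1+4+1) = 3
row 4: |11| − (3+4+2) = 2
minimum over rows = 2 → strictly diagonally dominant (convergence guaranteed)

2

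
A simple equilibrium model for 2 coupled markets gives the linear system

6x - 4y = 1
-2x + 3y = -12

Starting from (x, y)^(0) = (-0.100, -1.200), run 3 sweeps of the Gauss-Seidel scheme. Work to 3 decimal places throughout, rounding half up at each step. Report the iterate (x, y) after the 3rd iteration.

(-3.736, -6.491)

Iteration 1:
  x = (1 - (-4)·-1.200) / (6) = -0.633
  y = (-12 - (-2)·-0.633) / (3) = -4.422
Iteration 2:
  x = (1 - (-4)·-4.422) / (6) = -2.781
  y = (-12 - (-2)·-2.781) / (3) = -5.854
Iteration 3:
  x = (1 - (-4)·-5.854) / (6) = -3.736
  y = (-12 - (-2)·-3.736) / (3) = -6.491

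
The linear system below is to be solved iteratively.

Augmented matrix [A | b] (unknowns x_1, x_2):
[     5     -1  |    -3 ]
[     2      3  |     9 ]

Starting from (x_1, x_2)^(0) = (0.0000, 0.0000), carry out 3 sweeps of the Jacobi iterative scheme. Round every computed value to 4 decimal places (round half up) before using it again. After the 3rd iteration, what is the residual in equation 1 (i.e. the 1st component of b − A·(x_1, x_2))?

-0.4000

Iteration 1:
  x_1 = (-3 - (-1)·0.0000) / (5) = -0.6000
  x_2 = (9 - (2)·0.0000) / (3) = 3.0000
Iteration 2:
  x_1 = (-3 - (-1)·3.0000) / (5) = 0.0000
  x_2 = (9 - (2)·-0.6000) / (3) = 3.4000
Iteration 3:
  x_1 = (-3 - (-1)·3.4000) / (5) = 0.0800
  x_2 = (9 - (2)·0.0000) / (3) = 3.0000
Residual b − A·x = (-0.4000, -0.1600)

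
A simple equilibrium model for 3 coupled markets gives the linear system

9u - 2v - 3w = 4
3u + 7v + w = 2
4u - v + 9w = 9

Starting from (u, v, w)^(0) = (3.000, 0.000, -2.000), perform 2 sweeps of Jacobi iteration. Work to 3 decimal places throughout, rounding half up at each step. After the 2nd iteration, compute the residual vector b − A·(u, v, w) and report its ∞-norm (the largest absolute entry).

6.338

Iteration 1:
  u = (4 - (-2)·0.000 - (-3)·-2.000) / (9) = -0.222
  v = (2 - (3)·3.000 - (1)·-2.000) / (7) = -0.714
  w = (9 - (4)·3.000 - (-1)·0.000) / (9) = -0.333
Iteration 2:
  u = (4 - (-2)·-0.714 - (-3)·-0.333) / (9) = 0.175
  v = (2 - (3)·-0.222 - (1)·-0.333) / (7) = 0.428
  w = (9 - (4)·-0.222 - (-1)·-0.714) / (9) = 1.019
Residual b − A·x = (6.338, -2.540, -0.443); ∞-norm = 6.338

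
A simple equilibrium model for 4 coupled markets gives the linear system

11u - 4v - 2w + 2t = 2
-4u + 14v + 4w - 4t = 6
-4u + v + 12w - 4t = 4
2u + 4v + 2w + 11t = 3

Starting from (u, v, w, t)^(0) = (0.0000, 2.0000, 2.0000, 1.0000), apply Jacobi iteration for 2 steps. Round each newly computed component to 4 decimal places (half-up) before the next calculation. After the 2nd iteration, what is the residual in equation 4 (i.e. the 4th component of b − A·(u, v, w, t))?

0.5275

Iteration 1:
  u = (2 - (-4)·2.0000 - (-2)·2.0000 - (2)·1.0000) / (11) = 1.0909
  v = (6 - (-4)·0.0000 - (4)·2.0000 - (-4)·1.0000) / (14) = 0.1429
  w = (4 - (-4)·0.0000 - (1)·2.0000 - (-4)·1.0000) / (12) = 0.5000
  t = (3 - (2)·0.0000 - (4)·2.0000 - (2)·2.0000) / (11) = -0.8182
Iteration 2:
  u = (2 - (-4)·0.1429 - (-2)·0.5000 - (2)·-0.8182) / (11) = 0.4735
  v = (6 - (-4)·1.0909 - (4)·0.5000 - (-4)·-0.8182) / (14) = 0.3636
  w = (4 - (-4)·1.0909 - (1)·0.1429 - (-4)·-0.8182) / (12) = 0.4123
  t = (3 - (2)·1.0909 - (4)·0.1429 - (2)·0.5000) / (11) = -0.0685
Residual b − A·x = (-0.7925, 0.8804, 0.3088, 0.5275)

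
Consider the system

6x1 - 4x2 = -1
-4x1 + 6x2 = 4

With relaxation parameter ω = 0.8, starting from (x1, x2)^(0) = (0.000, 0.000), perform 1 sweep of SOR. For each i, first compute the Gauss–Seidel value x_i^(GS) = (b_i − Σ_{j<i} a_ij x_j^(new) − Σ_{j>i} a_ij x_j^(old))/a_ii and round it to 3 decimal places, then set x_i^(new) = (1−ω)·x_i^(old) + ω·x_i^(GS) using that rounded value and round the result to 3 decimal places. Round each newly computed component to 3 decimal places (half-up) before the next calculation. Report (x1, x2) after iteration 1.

(-0.134, 0.462)

Iteration 1:
  x1: GS value = (-1 - (-4)·0.000) / (6) = -0.167;  x1 ← (1−ω)·0.000 + ω·-0.167 = -0.134
  x2: GS value = (4 - (-4)·-0.134) / (6) = 0.577;  x2 ← (1−ω)·0.000 + ω·0.577 = 0.462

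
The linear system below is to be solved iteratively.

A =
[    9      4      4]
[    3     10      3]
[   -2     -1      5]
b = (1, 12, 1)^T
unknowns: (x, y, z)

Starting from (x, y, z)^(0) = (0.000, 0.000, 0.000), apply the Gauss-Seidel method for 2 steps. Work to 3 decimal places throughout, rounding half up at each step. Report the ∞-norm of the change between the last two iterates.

0.731

Iteration 1:
  x = (1 - (4)·0.000 - (4)·0.000) / (9) = 0.111
  y = (12 - (3)·0.111 - (3)·0.000) / (10) = 1.167
  z = (1 - (-2)·0.111 - (-1)·1.167) / (5) = 0.478
Iteration 2:
  x = (1 - (4)·1.167 - (4)·0.478) / (9) = -0.620
  y = (12 - (3)·-0.620 - (3)·0.478) / (10) = 1.243
  z = (1 - (-2)·-0.620 - (-1)·1.243) / (5) = 0.201
Change: (-0.731, 0.076, -0.277) → max |·| = 0.731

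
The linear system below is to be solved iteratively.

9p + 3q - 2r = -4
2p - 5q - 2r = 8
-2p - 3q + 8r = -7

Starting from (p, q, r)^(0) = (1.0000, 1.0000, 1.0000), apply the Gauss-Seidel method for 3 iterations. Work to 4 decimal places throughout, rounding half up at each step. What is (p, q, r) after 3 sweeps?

Iteration 1:
  p = (-4 - (3)·1.0000 - (-2)·1.0000) / (9) = -0.5556
  q = (8 - (2)·-0.5556 - (-2)·1.0000) / (-5) = -2.2222
  r = (-7 - (-2)·-0.5556 - (-3)·-2.2222) / (8) = -1.8472
Iteration 2:
  p = (-4 - (3)·-2.2222 - (-2)·-1.8472) / (9) = -0.1142
  q = (8 - (2)·-0.1142 - (-2)·-1.8472) / (-5) = -0.9068
  r = (-7 - (-2)·-0.1142 - (-3)·-0.9068) / (8) = -1.2436
Iteration 3:
  p = (-4 - (3)·-0.9068 - (-2)·-1.2436) / (9) = -0.4185
  q = (8 - (2)·-0.4185 - (-2)·-1.2436) / (-5) = -1.2700
  r = (-7 - (-2)·-0.4185 - (-3)·-1.2700) / (8) = -1.4559

(-0.4185, -1.2700, -1.4559)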